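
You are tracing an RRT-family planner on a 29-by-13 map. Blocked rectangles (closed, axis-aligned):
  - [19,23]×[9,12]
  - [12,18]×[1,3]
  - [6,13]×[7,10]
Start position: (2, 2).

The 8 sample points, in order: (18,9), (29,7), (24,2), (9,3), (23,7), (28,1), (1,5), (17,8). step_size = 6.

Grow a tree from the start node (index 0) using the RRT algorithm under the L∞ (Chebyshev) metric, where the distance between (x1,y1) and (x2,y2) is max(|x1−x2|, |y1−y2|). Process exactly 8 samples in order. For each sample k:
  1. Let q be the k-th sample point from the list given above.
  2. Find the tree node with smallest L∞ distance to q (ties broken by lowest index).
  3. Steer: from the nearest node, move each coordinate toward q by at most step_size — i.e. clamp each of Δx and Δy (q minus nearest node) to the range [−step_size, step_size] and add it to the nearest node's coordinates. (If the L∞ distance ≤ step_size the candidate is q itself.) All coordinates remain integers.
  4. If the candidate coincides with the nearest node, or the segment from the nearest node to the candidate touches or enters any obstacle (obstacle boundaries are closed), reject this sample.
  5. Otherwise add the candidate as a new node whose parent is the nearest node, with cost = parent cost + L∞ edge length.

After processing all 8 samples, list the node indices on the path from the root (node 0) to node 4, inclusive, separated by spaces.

Path: 0 1 2 3 4

1. q=(18,9) nearest=0 d=16 new=(8,8) → blocked by [6,13]×[7,10], reject
2. q=(29,7) nearest=0 d=27 new=(8,7) → blocked by [6,13]×[7,10], reject
3. q=(24,2) nearest=0 d=22 new=(8,2) → add node 1 parent=0 cost=6
4. q=(9,3) nearest=1 d=1 new=(9,3) → add node 2 parent=1 cost=7
5. q=(23,7) nearest=2 d=14 new=(15,7) → add node 3 parent=2 cost=13
6. q=(28,1) nearest=3 d=13 new=(21,1) → add node 4 parent=3 cost=19
7. q=(1,5) nearest=0 d=3 new=(1,5) → add node 5 parent=0 cost=3
8. q=(17,8) nearest=3 d=2 new=(17,8) → add node 6 parent=3 cost=15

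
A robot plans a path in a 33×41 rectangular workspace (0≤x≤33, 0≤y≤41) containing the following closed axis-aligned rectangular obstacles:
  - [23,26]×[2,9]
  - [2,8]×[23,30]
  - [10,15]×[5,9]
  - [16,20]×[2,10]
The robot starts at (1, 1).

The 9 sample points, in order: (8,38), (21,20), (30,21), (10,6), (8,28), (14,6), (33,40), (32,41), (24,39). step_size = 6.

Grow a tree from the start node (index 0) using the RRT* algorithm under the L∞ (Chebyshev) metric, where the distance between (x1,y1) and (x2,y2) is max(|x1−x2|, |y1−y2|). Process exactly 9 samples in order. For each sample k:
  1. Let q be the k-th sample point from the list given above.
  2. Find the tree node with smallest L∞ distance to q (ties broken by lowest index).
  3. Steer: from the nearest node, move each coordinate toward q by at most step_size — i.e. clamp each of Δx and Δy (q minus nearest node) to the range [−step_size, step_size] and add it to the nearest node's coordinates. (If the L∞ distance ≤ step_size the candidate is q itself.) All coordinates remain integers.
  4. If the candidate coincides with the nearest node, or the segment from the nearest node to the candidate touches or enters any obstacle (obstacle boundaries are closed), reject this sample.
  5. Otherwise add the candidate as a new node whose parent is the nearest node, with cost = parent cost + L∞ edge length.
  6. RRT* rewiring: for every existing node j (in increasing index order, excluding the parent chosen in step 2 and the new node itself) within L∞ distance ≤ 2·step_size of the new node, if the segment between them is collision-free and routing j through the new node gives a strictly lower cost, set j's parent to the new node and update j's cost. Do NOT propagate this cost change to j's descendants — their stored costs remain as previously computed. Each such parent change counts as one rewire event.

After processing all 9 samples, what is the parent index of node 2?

1. q=(8,38) nearest=0 d=37 new=(7,7) → add node 1 parent=0 cost=6
2. q=(21,20) nearest=1 d=14 new=(13,13) → add node 2 parent=1 cost=12
3. q=(30,21) nearest=2 d=17 new=(19,19) → add node 3 parent=2 cost=18
4. q=(10,6) nearest=1 d=3 new=(10,6) → blocked by [10,15]×[5,9], reject
5. q=(8,28) nearest=3 d=11 new=(13,25) → add node 4 parent=3 cost=24
6. q=(14,6) nearest=1 d=7 new=(13,6) → blocked by [10,15]×[5,9], reject
7. q=(33,40) nearest=4 d=20 new=(19,31) → add node 5 parent=4 cost=30
8. q=(32,41) nearest=5 d=13 new=(25,37) → add node 6 parent=5 cost=36
9. q=(24,39) nearest=6 d=2 new=(24,39) → add node 7 parent=6 cost=38

Parent of node 2: 1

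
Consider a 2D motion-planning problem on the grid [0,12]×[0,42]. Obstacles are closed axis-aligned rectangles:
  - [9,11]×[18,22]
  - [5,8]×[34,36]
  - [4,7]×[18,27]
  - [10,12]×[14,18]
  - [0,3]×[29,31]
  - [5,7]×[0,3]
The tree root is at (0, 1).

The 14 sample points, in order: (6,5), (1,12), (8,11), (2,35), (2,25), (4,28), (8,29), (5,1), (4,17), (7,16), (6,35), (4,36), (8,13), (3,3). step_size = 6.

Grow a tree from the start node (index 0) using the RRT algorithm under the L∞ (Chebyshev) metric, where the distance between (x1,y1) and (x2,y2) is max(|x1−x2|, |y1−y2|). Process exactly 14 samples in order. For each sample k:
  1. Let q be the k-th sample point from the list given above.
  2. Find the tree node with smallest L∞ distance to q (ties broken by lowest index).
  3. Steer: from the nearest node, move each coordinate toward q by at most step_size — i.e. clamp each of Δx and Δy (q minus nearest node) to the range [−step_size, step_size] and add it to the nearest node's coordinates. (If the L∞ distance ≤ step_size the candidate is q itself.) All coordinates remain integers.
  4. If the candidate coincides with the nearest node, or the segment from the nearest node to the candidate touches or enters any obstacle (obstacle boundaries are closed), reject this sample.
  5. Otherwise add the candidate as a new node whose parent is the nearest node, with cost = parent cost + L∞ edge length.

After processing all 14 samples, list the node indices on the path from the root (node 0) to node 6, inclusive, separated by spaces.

Path: 0 1 2 4 5 6

1. q=(6,5) nearest=0 d=6 new=(6,5) → add node 1 parent=0 cost=6
2. q=(1,12) nearest=1 d=7 new=(1,11) → add node 2 parent=1 cost=12
3. q=(8,11) nearest=1 d=6 new=(8,11) → add node 3 parent=1 cost=12
4. q=(2,35) nearest=2 d=24 new=(2,17) → add node 4 parent=2 cost=18
5. q=(2,25) nearest=4 d=8 new=(2,23) → add node 5 parent=4 cost=24
6. q=(4,28) nearest=5 d=5 new=(4,28) → add node 6 parent=5 cost=29
7. q=(8,29) nearest=6 d=4 new=(8,29) → add node 7 parent=6 cost=33
8. q=(5,1) nearest=1 d=4 new=(5,1) → blocked by [5,7]×[0,3], reject
9. q=(4,17) nearest=4 d=2 new=(4,17) → add node 8 parent=4 cost=20
10. q=(7,16) nearest=8 d=3 new=(7,16) → add node 9 parent=8 cost=23
11. q=(6,35) nearest=7 d=6 new=(6,35) → blocked by [5,8]×[34,36], reject
12. q=(4,36) nearest=7 d=7 new=(4,35) → add node 10 parent=7 cost=39
13. q=(8,13) nearest=3 d=2 new=(8,13) → add node 11 parent=3 cost=14
14. q=(3,3) nearest=0 d=3 new=(3,3) → add node 12 parent=0 cost=3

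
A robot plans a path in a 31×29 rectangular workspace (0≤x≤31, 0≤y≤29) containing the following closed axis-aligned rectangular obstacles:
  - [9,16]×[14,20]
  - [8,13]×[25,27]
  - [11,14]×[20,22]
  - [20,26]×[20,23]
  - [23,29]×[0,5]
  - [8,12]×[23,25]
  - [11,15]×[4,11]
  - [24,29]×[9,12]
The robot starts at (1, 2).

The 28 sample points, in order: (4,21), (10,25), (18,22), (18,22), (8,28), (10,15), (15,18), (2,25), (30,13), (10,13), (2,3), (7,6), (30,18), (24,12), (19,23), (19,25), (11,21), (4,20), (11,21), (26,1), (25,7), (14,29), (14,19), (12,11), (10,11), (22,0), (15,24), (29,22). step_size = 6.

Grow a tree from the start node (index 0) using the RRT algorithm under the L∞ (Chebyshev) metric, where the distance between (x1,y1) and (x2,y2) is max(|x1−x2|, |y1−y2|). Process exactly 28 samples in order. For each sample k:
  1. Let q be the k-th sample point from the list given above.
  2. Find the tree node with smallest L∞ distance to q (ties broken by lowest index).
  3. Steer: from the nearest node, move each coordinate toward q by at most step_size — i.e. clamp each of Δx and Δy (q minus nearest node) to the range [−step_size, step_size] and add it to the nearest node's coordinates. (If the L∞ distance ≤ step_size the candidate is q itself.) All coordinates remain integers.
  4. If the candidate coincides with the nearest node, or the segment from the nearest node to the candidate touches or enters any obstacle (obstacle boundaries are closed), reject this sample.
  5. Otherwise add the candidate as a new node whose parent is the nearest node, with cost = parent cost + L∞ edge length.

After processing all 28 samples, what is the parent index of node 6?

1. q=(4,21) nearest=0 d=19 new=(4,8) → add node 1 parent=0 cost=6
2. q=(10,25) nearest=1 d=17 new=(10,14) → blocked by [9,16]×[14,20], reject
3. q=(18,22) nearest=1 d=14 new=(10,14) → blocked by [9,16]×[14,20], reject
4. q=(18,22) nearest=1 d=14 new=(10,14) → blocked by [9,16]×[14,20], reject
5. q=(8,28) nearest=1 d=20 new=(8,14) → add node 2 parent=1 cost=12
6. q=(10,15) nearest=2 d=2 new=(10,15) → blocked by [9,16]×[14,20], reject
7. q=(15,18) nearest=2 d=7 new=(14,18) → blocked by [9,16]×[14,20], reject
8. q=(2,25) nearest=2 d=11 new=(2,20) → add node 3 parent=2 cost=18
9. q=(30,13) nearest=2 d=22 new=(14,13) → add node 4 parent=2 cost=18
10. q=(10,13) nearest=2 d=2 new=(10,13) → add node 5 parent=2 cost=14
11. q=(2,3) nearest=0 d=1 new=(2,3) → add node 6 parent=0 cost=1
12. q=(7,6) nearest=1 d=3 new=(7,6) → add node 7 parent=1 cost=9
13. q=(30,18) nearest=4 d=16 new=(20,18) → blocked by [9,16]×[14,20], reject
14. q=(24,12) nearest=4 d=10 new=(20,12) → add node 8 parent=4 cost=24
15. q=(19,23) nearest=4 d=10 new=(19,19) → blocked by [9,16]×[14,20], reject
16. q=(19,25) nearest=2 d=11 new=(14,20) → blocked by [9,16]×[14,20], reject
17. q=(11,21) nearest=2 d=7 new=(11,20) → blocked by [9,16]×[14,20], reject
18. q=(4,20) nearest=3 d=2 new=(4,20) → add node 9 parent=3 cost=20
19. q=(11,21) nearest=2 d=7 new=(11,20) → blocked by [9,16]×[14,20], reject
20. q=(26,1) nearest=8 d=11 new=(26,6) → add node 10 parent=8 cost=30
21. q=(25,7) nearest=10 d=1 new=(25,7) → add node 11 parent=10 cost=31
22. q=(14,29) nearest=9 d=10 new=(10,26) → blocked by [8,13]×[25,27], reject
23. q=(14,19) nearest=2 d=6 new=(14,19) → blocked by [9,16]×[14,20], reject
24. q=(12,11) nearest=4 d=2 new=(12,11) → blocked by [11,15]×[4,11], reject
25. q=(10,11) nearest=5 d=2 new=(10,11) → add node 12 parent=5 cost=16
26. q=(22,0) nearest=10 d=6 new=(22,0) → blocked by [23,29]×[0,5], reject
27. q=(15,24) nearest=2 d=10 new=(14,20) → blocked by [9,16]×[14,20], reject
28. q=(29,22) nearest=8 d=10 new=(26,18) → add node 13 parent=8 cost=30

Parent of node 6: 0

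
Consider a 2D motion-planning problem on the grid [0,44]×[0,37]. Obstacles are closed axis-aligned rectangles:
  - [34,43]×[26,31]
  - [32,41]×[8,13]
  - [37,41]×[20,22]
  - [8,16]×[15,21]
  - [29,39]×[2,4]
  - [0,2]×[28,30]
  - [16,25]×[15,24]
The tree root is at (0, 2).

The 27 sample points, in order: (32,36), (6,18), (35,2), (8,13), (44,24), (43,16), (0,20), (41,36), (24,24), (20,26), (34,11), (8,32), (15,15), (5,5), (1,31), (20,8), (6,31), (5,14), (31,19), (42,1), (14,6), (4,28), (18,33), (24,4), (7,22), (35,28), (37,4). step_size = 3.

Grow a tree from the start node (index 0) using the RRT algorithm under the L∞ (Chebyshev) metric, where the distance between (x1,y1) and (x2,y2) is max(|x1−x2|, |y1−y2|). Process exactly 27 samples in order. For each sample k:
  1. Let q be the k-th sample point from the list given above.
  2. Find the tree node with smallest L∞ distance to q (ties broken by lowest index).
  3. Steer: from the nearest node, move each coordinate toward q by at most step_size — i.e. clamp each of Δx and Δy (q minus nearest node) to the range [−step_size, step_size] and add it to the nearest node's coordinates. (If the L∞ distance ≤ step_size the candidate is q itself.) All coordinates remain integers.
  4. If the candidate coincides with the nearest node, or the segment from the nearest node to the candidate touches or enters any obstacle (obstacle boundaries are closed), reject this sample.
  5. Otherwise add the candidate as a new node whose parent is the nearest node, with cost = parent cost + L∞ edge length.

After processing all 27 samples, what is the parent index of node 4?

1. q=(32,36) nearest=0 d=34 new=(3,5) → add node 1 parent=0 cost=3
2. q=(6,18) nearest=1 d=13 new=(6,8) → add node 2 parent=1 cost=6
3. q=(35,2) nearest=2 d=29 new=(9,5) → add node 3 parent=2 cost=9
4. q=(8,13) nearest=2 d=5 new=(8,11) → add node 4 parent=2 cost=9
5. q=(44,24) nearest=3 d=35 new=(12,8) → add node 5 parent=3 cost=12
6. q=(43,16) nearest=5 d=31 new=(15,11) → add node 6 parent=5 cost=15
7. q=(0,20) nearest=4 d=9 new=(5,14) → add node 7 parent=4 cost=12
8. q=(41,36) nearest=6 d=26 new=(18,14) → add node 8 parent=6 cost=18
9. q=(24,24) nearest=8 d=10 new=(21,17) → blocked by [16,25]×[15,24], reject
10. q=(20,26) nearest=8 d=12 new=(20,17) → blocked by [16,25]×[15,24], reject
11. q=(34,11) nearest=8 d=16 new=(21,11) → add node 9 parent=8 cost=21
12. q=(8,32) nearest=7 d=18 new=(8,17) → blocked by [8,16]×[15,21], reject
13. q=(15,15) nearest=8 d=3 new=(15,15) → blocked by [8,16]×[15,21], reject
14. q=(5,5) nearest=1 d=2 new=(5,5) → add node 10 parent=1 cost=5
15. q=(1,31) nearest=7 d=17 new=(2,17) → add node 11 parent=7 cost=15
16. q=(20,8) nearest=9 d=3 new=(20,8) → add node 12 parent=9 cost=24
17. q=(6,31) nearest=11 d=14 new=(5,20) → add node 13 parent=11 cost=18
18. q=(5,14) nearest=7 d=0 → coincident, reject
19. q=(31,19) nearest=9 d=10 new=(24,14) → add node 14 parent=9 cost=24
20. q=(42,1) nearest=14 d=18 new=(27,11) → add node 15 parent=14 cost=27
21. q=(14,6) nearest=5 d=2 new=(14,6) → add node 16 parent=5 cost=14
22. q=(4,28) nearest=13 d=8 new=(4,23) → add node 17 parent=13 cost=21
23. q=(18,33) nearest=13 d=13 new=(8,23) → add node 18 parent=13 cost=21
24. q=(24,4) nearest=12 d=4 new=(23,5) → add node 19 parent=12 cost=27
25. q=(7,22) nearest=18 d=1 new=(7,22) → add node 20 parent=18 cost=22
26. q=(35,28) nearest=14 d=14 new=(27,17) → blocked by [16,25]×[15,24], reject
27. q=(37,4) nearest=15 d=10 new=(30,8) → add node 21 parent=15 cost=30

Parent of node 4: 2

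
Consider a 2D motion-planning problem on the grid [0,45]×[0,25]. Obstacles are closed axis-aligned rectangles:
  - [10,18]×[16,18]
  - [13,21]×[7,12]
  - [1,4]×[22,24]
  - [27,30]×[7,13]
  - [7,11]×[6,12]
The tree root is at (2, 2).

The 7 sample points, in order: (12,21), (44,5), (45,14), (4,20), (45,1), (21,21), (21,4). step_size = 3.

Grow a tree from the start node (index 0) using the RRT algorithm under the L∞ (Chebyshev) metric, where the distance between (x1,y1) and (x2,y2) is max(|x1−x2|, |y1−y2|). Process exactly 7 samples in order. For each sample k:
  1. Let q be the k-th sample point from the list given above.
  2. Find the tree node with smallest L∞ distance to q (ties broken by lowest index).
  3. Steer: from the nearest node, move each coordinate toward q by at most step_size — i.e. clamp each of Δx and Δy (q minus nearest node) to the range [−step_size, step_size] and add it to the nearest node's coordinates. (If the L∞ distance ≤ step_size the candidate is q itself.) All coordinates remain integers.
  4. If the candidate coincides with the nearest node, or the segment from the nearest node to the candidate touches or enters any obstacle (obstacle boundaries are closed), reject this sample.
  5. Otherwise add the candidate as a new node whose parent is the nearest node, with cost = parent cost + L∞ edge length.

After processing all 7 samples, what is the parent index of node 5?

1. q=(12,21) nearest=0 d=19 new=(5,5) → add node 1 parent=0 cost=3
2. q=(44,5) nearest=1 d=39 new=(8,5) → add node 2 parent=1 cost=6
3. q=(45,14) nearest=2 d=37 new=(11,8) → blocked by [7,11]×[6,12], reject
4. q=(4,20) nearest=1 d=15 new=(4,8) → add node 3 parent=1 cost=6
5. q=(45,1) nearest=2 d=37 new=(11,2) → add node 4 parent=2 cost=9
6. q=(21,21) nearest=1 d=16 new=(8,8) → blocked by [7,11]×[6,12], reject
7. q=(21,4) nearest=4 d=10 new=(14,4) → add node 5 parent=4 cost=12

Parent of node 5: 4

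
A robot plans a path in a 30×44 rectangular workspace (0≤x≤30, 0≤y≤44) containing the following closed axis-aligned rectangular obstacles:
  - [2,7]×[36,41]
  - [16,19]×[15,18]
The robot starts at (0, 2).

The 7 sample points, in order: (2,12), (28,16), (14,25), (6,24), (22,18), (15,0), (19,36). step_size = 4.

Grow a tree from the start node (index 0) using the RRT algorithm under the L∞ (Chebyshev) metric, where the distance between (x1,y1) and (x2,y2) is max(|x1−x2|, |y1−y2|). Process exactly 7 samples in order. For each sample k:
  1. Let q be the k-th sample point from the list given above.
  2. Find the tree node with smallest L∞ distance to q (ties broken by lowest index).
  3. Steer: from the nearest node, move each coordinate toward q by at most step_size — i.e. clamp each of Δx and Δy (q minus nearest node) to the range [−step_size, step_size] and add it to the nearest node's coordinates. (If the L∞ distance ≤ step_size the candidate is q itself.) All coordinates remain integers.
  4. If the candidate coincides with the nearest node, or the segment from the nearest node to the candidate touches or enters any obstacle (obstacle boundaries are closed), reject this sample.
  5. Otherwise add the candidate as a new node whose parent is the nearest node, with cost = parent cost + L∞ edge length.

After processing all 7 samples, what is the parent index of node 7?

1. q=(2,12) nearest=0 d=10 new=(2,6) → add node 1 parent=0 cost=4
2. q=(28,16) nearest=1 d=26 new=(6,10) → add node 2 parent=1 cost=8
3. q=(14,25) nearest=2 d=15 new=(10,14) → add node 3 parent=2 cost=12
4. q=(6,24) nearest=3 d=10 new=(6,18) → add node 4 parent=3 cost=16
5. q=(22,18) nearest=3 d=12 new=(14,18) → add node 5 parent=3 cost=16
6. q=(15,0) nearest=2 d=10 new=(10,6) → add node 6 parent=2 cost=12
7. q=(19,36) nearest=4 d=18 new=(10,22) → add node 7 parent=4 cost=20

Parent of node 7: 4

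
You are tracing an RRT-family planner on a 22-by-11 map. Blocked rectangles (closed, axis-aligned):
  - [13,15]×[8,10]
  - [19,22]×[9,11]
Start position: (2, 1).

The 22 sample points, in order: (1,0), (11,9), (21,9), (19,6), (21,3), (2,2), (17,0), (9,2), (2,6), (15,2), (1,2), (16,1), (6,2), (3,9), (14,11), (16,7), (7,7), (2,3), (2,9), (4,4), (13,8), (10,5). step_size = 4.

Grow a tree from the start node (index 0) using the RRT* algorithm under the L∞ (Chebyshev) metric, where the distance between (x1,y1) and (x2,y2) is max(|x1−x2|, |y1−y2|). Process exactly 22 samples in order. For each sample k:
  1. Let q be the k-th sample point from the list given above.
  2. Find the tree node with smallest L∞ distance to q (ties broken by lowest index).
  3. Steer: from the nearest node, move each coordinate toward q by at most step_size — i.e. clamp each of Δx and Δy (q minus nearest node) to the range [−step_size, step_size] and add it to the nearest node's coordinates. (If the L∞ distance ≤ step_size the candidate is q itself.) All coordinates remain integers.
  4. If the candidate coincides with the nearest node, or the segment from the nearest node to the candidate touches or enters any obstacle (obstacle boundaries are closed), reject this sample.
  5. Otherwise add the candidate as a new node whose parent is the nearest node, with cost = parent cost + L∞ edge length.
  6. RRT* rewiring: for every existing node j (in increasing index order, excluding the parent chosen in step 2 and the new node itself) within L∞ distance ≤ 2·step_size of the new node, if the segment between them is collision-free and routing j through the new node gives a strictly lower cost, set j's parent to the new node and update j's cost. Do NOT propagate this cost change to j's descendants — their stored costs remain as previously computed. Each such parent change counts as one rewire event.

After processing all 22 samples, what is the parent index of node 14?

1. q=(1,0) nearest=0 d=1 new=(1,0) → add node 1 parent=0 cost=1
2. q=(11,9) nearest=0 d=9 new=(6,5) → add node 2 parent=0 cost=4
3. q=(21,9) nearest=2 d=15 new=(10,9) → add node 3 parent=2 cost=8
4. q=(19,6) nearest=3 d=9 new=(14,6) → add node 4 parent=3 cost=12
5. q=(21,3) nearest=4 d=7 new=(18,3) → add node 5 parent=4 cost=16
6. q=(2,2) nearest=0 d=1 new=(2,2) → add node 6 parent=0 cost=1
7. q=(17,0) nearest=5 d=3 new=(17,0) → add node 7 parent=5 cost=19
8. q=(9,2) nearest=2 d=3 new=(9,2) → add node 8 parent=2 cost=7; rewire 7→8 (15<19)
9. q=(2,6) nearest=2 d=4 new=(2,6) → add node 9 parent=2 cost=8
10. q=(15,2) nearest=7 d=2 new=(15,2) → add node 10 parent=7 cost=17
11. q=(1,2) nearest=0 d=1 new=(1,2) → add node 11 parent=0 cost=1; rewire 9→11 (5<8)
12. q=(16,1) nearest=7 d=1 new=(16,1) → add node 12 parent=7 cost=16
13. q=(6,2) nearest=2 d=3 new=(6,2) → add node 13 parent=2 cost=7
14. q=(3,9) nearest=9 d=3 new=(3,9) → add node 14 parent=9 cost=8
15. q=(14,11) nearest=3 d=4 new=(14,11) → add node 15 parent=3 cost=12
16. q=(16,7) nearest=4 d=2 new=(16,7) → add node 16 parent=4 cost=14
17. q=(7,7) nearest=2 d=2 new=(7,7) → add node 17 parent=2 cost=6; rewire 10→17 (14<17)
18. q=(2,3) nearest=6 d=1 new=(2,3) → add node 18 parent=6 cost=2; rewire 13→18 (6<7)
19. q=(2,9) nearest=14 d=1 new=(2,9) → add node 19 parent=14 cost=9
20. q=(4,4) nearest=2 d=2 new=(4,4) → add node 20 parent=2 cost=6
21. q=(13,8) nearest=4 d=2 new=(13,8) → blocked by [13,15]×[8,10], reject
22. q=(10,5) nearest=8 d=3 new=(10,5) → add node 21 parent=8 cost=10

Parent of node 14: 9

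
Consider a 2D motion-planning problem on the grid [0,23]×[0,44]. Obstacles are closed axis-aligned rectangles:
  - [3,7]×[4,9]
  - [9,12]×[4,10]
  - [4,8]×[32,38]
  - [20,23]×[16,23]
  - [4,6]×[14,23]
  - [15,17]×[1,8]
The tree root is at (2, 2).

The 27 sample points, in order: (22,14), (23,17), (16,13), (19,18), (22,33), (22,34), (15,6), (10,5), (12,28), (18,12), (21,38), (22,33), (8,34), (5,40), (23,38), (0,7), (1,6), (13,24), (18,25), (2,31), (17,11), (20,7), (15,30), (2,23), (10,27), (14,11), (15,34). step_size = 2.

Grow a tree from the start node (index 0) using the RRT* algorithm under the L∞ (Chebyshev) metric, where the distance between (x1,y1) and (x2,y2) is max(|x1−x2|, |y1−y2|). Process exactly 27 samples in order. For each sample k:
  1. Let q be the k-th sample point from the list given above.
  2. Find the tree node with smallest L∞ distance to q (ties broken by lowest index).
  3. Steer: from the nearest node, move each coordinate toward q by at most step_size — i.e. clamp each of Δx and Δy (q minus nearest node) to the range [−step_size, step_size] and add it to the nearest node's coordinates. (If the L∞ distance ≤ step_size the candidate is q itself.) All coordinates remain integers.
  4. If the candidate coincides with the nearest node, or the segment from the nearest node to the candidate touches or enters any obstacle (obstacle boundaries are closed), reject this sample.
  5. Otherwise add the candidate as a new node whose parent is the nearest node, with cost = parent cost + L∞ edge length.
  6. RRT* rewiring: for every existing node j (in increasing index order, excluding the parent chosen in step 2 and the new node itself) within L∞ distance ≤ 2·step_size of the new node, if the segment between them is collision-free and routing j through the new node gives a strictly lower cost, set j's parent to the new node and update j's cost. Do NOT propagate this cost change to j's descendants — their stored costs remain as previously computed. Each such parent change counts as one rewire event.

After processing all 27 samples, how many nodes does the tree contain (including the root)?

1. q=(22,14) nearest=0 d=20 new=(4,4) → blocked by [3,7]×[4,9], reject
2. q=(23,17) nearest=0 d=21 new=(4,4) → blocked by [3,7]×[4,9], reject
3. q=(16,13) nearest=0 d=14 new=(4,4) → blocked by [3,7]×[4,9], reject
4. q=(19,18) nearest=0 d=17 new=(4,4) → blocked by [3,7]×[4,9], reject
5. q=(22,33) nearest=0 d=31 new=(4,4) → blocked by [3,7]×[4,9], reject
6. q=(22,34) nearest=0 d=32 new=(4,4) → blocked by [3,7]×[4,9], reject
7. q=(15,6) nearest=0 d=13 new=(4,4) → blocked by [3,7]×[4,9], reject
8. q=(10,5) nearest=0 d=8 new=(4,4) → blocked by [3,7]×[4,9], reject
9. q=(12,28) nearest=0 d=26 new=(4,4) → blocked by [3,7]×[4,9], reject
10. q=(18,12) nearest=0 d=16 new=(4,4) → blocked by [3,7]×[4,9], reject
11. q=(21,38) nearest=0 d=36 new=(4,4) → blocked by [3,7]×[4,9], reject
12. q=(22,33) nearest=0 d=31 new=(4,4) → blocked by [3,7]×[4,9], reject
13. q=(8,34) nearest=0 d=32 new=(4,4) → blocked by [3,7]×[4,9], reject
14. q=(5,40) nearest=0 d=38 new=(4,4) → blocked by [3,7]×[4,9], reject
15. q=(23,38) nearest=0 d=36 new=(4,4) → blocked by [3,7]×[4,9], reject
16. q=(0,7) nearest=0 d=5 new=(0,4) → add node 1 parent=0 cost=2
17. q=(1,6) nearest=1 d=2 new=(1,6) → add node 2 parent=1 cost=4
18. q=(13,24) nearest=2 d=18 new=(3,8) → blocked by [3,7]×[4,9], reject
19. q=(18,25) nearest=2 d=19 new=(3,8) → blocked by [3,7]×[4,9], reject
20. q=(2,31) nearest=2 d=25 new=(2,8) → add node 3 parent=2 cost=6
21. q=(17,11) nearest=0 d=15 new=(4,4) → blocked by [3,7]×[4,9], reject
22. q=(20,7) nearest=0 d=18 new=(4,4) → blocked by [3,7]×[4,9], reject
23. q=(15,30) nearest=3 d=22 new=(4,10) → blocked by [3,7]×[4,9], reject
24. q=(2,23) nearest=3 d=15 new=(2,10) → add node 4 parent=3 cost=8
25. q=(10,27) nearest=4 d=17 new=(4,12) → add node 5 parent=4 cost=10
26. q=(14,11) nearest=5 d=10 new=(6,11) → add node 6 parent=5 cost=12
27. q=(15,34) nearest=5 d=22 new=(6,14) → blocked by [4,6]×[14,23], reject

Node count: 7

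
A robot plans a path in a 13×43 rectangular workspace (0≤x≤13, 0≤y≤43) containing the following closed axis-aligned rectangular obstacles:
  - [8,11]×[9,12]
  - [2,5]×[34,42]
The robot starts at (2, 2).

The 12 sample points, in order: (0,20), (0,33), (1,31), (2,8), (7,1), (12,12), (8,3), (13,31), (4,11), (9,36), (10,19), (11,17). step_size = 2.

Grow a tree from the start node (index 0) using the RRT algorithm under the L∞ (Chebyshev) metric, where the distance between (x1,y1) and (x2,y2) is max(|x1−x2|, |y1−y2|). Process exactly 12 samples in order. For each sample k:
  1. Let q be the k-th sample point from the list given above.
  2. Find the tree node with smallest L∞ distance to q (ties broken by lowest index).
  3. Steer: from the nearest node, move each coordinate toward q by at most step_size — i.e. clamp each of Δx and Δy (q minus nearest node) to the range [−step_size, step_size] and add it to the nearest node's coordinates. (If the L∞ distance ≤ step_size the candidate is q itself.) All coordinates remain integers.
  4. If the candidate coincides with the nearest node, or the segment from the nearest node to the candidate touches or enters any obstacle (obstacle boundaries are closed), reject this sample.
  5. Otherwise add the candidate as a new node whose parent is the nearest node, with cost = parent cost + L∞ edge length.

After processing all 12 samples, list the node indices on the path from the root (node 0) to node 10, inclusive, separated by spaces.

Path: 0 1 2 3 8 9 10

1. q=(0,20) nearest=0 d=18 new=(0,4) → add node 1 parent=0 cost=2
2. q=(0,33) nearest=1 d=29 new=(0,6) → add node 2 parent=1 cost=4
3. q=(1,31) nearest=2 d=25 new=(1,8) → add node 3 parent=2 cost=6
4. q=(2,8) nearest=3 d=1 new=(2,8) → add node 4 parent=3 cost=7
5. q=(7,1) nearest=0 d=5 new=(4,1) → add node 5 parent=0 cost=2
6. q=(12,12) nearest=0 d=10 new=(4,4) → add node 6 parent=0 cost=2
7. q=(8,3) nearest=5 d=4 new=(6,3) → add node 7 parent=5 cost=4
8. q=(13,31) nearest=3 d=23 new=(3,10) → add node 8 parent=3 cost=8
9. q=(4,11) nearest=8 d=1 new=(4,11) → add node 9 parent=8 cost=9
10. q=(9,36) nearest=9 d=25 new=(6,13) → add node 10 parent=9 cost=11
11. q=(10,19) nearest=10 d=6 new=(8,15) → add node 11 parent=10 cost=13
12. q=(11,17) nearest=11 d=3 new=(10,17) → add node 12 parent=11 cost=15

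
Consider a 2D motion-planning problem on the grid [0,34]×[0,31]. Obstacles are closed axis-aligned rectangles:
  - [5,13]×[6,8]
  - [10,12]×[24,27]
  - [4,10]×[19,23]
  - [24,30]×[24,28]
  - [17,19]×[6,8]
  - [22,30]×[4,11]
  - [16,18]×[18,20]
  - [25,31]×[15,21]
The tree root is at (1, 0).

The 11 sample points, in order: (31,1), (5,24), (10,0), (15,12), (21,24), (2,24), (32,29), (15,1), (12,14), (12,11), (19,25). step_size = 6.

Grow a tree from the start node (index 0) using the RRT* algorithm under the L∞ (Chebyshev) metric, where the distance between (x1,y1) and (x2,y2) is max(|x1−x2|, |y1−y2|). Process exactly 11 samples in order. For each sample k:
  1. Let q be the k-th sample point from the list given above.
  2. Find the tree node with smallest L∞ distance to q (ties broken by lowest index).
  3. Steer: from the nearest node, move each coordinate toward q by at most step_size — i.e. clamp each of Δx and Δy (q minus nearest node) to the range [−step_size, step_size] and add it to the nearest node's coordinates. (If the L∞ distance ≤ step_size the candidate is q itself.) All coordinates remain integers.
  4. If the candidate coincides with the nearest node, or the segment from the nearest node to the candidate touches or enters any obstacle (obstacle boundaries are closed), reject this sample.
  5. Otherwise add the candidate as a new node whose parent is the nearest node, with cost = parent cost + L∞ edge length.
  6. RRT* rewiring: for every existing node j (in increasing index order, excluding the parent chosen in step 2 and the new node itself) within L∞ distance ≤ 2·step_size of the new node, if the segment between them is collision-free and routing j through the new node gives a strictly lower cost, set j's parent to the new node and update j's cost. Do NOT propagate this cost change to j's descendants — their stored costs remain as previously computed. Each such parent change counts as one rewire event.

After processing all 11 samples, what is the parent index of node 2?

Parent of node 2: 1

1. q=(31,1) nearest=0 d=30 new=(7,1) → add node 1 parent=0 cost=6
2. q=(5,24) nearest=1 d=23 new=(5,7) → blocked by [5,13]×[6,8], reject
3. q=(10,0) nearest=1 d=3 new=(10,0) → add node 2 parent=1 cost=9
4. q=(15,12) nearest=1 d=11 new=(13,7) → blocked by [5,13]×[6,8], reject
5. q=(21,24) nearest=1 d=23 new=(13,7) → blocked by [5,13]×[6,8], reject
6. q=(2,24) nearest=1 d=23 new=(2,7) → add node 3 parent=1 cost=12
7. q=(32,29) nearest=1 d=28 new=(13,7) → blocked by [5,13]×[6,8], reject
8. q=(15,1) nearest=2 d=5 new=(15,1) → add node 4 parent=2 cost=14
9. q=(12,14) nearest=3 d=10 new=(8,13) → add node 5 parent=3 cost=18
10. q=(12,11) nearest=5 d=4 new=(12,11) → add node 6 parent=5 cost=22
11. q=(19,25) nearest=5 d=12 new=(14,19) → add node 7 parent=5 cost=24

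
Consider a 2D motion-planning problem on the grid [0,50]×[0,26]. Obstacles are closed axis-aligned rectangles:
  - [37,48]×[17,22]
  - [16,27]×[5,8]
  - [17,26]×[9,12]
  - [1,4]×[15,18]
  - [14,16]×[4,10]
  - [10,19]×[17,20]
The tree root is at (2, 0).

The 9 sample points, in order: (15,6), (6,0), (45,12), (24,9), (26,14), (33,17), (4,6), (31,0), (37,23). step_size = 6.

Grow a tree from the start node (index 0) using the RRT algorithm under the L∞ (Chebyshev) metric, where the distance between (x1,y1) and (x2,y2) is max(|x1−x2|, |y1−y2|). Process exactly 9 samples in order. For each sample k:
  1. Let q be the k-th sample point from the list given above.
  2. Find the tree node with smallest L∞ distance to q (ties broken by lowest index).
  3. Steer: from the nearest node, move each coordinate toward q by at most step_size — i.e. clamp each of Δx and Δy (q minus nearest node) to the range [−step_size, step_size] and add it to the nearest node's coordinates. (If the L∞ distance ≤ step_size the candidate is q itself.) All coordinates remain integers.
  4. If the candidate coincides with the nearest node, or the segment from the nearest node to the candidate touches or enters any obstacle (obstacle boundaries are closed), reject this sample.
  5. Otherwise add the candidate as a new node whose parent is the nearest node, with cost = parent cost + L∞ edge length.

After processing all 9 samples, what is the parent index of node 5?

1. q=(15,6) nearest=0 d=13 new=(8,6) → add node 1 parent=0 cost=6
2. q=(6,0) nearest=0 d=4 new=(6,0) → add node 2 parent=0 cost=4
3. q=(45,12) nearest=1 d=37 new=(14,12) → add node 3 parent=1 cost=12
4. q=(24,9) nearest=3 d=10 new=(20,9) → blocked by [17,26]×[9,12], reject
5. q=(26,14) nearest=3 d=12 new=(20,14) → add node 4 parent=3 cost=18
6. q=(33,17) nearest=4 d=13 new=(26,17) → add node 5 parent=4 cost=24
7. q=(4,6) nearest=1 d=4 new=(4,6) → add node 6 parent=1 cost=10
8. q=(31,0) nearest=4 d=14 new=(26,8) → blocked by [16,27]×[5,8], reject
9. q=(37,23) nearest=5 d=11 new=(32,23) → add node 7 parent=5 cost=30

Parent of node 5: 4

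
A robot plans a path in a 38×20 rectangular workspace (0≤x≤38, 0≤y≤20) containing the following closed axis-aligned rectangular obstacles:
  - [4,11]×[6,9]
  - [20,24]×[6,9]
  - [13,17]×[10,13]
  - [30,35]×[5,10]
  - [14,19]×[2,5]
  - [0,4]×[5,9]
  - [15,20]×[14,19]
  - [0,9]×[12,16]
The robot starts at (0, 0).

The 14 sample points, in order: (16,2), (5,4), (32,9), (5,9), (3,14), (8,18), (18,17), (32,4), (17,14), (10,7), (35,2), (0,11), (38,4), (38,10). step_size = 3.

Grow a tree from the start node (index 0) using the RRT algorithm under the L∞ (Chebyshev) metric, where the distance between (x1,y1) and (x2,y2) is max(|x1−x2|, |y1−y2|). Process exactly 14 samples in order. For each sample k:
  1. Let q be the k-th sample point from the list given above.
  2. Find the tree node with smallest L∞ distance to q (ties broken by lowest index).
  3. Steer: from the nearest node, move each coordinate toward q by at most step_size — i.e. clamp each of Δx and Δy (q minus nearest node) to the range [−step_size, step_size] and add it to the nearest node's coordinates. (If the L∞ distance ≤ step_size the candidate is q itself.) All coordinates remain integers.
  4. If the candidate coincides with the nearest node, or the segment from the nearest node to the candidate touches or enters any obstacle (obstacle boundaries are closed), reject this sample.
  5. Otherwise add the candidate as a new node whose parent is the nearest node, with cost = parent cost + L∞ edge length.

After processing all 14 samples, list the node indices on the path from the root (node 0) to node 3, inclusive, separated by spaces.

1. q=(16,2) nearest=0 d=16 new=(3,2) → add node 1 parent=0 cost=3
2. q=(5,4) nearest=1 d=2 new=(5,4) → add node 2 parent=1 cost=5
3. q=(32,9) nearest=2 d=27 new=(8,7) → blocked by [4,11]×[6,9], reject
4. q=(5,9) nearest=2 d=5 new=(5,7) → blocked by [4,11]×[6,9], reject
5. q=(3,14) nearest=2 d=10 new=(3,7) → blocked by [0,4]×[5,9], reject
6. q=(8,18) nearest=2 d=14 new=(8,7) → blocked by [4,11]×[6,9], reject
7. q=(18,17) nearest=2 d=13 new=(8,7) → blocked by [4,11]×[6,9], reject
8. q=(32,4) nearest=2 d=27 new=(8,4) → add node 3 parent=2 cost=8
9. q=(17,14) nearest=3 d=10 new=(11,7) → blocked by [4,11]×[6,9], reject
10. q=(10,7) nearest=3 d=3 new=(10,7) → blocked by [4,11]×[6,9], reject
11. q=(35,2) nearest=3 d=27 new=(11,2) → add node 4 parent=3 cost=11
12. q=(0,11) nearest=2 d=7 new=(2,7) → blocked by [0,4]×[5,9], reject
13. q=(38,4) nearest=4 d=27 new=(14,4) → blocked by [14,19]×[2,5], reject
14. q=(38,10) nearest=4 d=27 new=(14,5) → blocked by [14,19]×[2,5], reject

Path: 0 1 2 3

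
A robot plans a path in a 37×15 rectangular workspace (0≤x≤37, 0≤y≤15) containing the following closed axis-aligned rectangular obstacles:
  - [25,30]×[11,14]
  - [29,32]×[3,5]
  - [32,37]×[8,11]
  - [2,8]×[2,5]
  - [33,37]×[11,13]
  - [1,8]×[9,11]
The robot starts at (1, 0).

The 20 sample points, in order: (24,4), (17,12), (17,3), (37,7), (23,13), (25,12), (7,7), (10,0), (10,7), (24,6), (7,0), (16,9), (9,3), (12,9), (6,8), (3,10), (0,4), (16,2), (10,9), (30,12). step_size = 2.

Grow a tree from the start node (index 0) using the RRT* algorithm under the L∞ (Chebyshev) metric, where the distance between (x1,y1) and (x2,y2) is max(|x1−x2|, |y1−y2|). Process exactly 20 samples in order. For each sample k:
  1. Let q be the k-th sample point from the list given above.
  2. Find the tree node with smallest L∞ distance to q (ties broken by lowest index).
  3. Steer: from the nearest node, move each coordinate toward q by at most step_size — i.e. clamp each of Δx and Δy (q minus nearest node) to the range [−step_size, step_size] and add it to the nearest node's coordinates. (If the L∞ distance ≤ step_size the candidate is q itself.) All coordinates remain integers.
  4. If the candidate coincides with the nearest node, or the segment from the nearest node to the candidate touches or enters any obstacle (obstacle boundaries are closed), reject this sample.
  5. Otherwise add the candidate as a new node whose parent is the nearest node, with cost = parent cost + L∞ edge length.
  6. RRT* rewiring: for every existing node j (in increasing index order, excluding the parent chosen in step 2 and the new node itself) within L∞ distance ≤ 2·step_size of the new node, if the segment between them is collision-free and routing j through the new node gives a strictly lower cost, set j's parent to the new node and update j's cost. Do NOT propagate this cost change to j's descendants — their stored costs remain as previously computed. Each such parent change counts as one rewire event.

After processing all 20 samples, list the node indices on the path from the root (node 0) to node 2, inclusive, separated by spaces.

Path: 0 1 2

1. q=(24,4) nearest=0 d=23 new=(3,2) → blocked by [2,8]×[2,5], reject
2. q=(17,12) nearest=0 d=16 new=(3,2) → blocked by [2,8]×[2,5], reject
3. q=(17,3) nearest=0 d=16 new=(3,2) → blocked by [2,8]×[2,5], reject
4. q=(37,7) nearest=0 d=36 new=(3,2) → blocked by [2,8]×[2,5], reject
5. q=(23,13) nearest=0 d=22 new=(3,2) → blocked by [2,8]×[2,5], reject
6. q=(25,12) nearest=0 d=24 new=(3,2) → blocked by [2,8]×[2,5], reject
7. q=(7,7) nearest=0 d=7 new=(3,2) → blocked by [2,8]×[2,5], reject
8. q=(10,0) nearest=0 d=9 new=(3,0) → add node 1 parent=0 cost=2
9. q=(10,7) nearest=1 d=7 new=(5,2) → blocked by [2,8]×[2,5], reject
10. q=(24,6) nearest=1 d=21 new=(5,2) → blocked by [2,8]×[2,5], reject
11. q=(7,0) nearest=1 d=4 new=(5,0) → add node 2 parent=1 cost=4
12. q=(16,9) nearest=2 d=11 new=(7,2) → blocked by [2,8]×[2,5], reject
13. q=(9,3) nearest=2 d=4 new=(7,2) → blocked by [2,8]×[2,5], reject
14. q=(12,9) nearest=1 d=9 new=(5,2) → blocked by [2,8]×[2,5], reject
15. q=(6,8) nearest=0 d=8 new=(3,2) → blocked by [2,8]×[2,5], reject
16. q=(3,10) nearest=0 d=10 new=(3,2) → blocked by [2,8]×[2,5], reject
17. q=(0,4) nearest=0 d=4 new=(0,2) → add node 3 parent=0 cost=2
18. q=(16,2) nearest=2 d=11 new=(7,2) → blocked by [2,8]×[2,5], reject
19. q=(10,9) nearest=0 d=9 new=(3,2) → blocked by [2,8]×[2,5], reject
20. q=(30,12) nearest=2 d=25 new=(7,2) → blocked by [2,8]×[2,5], reject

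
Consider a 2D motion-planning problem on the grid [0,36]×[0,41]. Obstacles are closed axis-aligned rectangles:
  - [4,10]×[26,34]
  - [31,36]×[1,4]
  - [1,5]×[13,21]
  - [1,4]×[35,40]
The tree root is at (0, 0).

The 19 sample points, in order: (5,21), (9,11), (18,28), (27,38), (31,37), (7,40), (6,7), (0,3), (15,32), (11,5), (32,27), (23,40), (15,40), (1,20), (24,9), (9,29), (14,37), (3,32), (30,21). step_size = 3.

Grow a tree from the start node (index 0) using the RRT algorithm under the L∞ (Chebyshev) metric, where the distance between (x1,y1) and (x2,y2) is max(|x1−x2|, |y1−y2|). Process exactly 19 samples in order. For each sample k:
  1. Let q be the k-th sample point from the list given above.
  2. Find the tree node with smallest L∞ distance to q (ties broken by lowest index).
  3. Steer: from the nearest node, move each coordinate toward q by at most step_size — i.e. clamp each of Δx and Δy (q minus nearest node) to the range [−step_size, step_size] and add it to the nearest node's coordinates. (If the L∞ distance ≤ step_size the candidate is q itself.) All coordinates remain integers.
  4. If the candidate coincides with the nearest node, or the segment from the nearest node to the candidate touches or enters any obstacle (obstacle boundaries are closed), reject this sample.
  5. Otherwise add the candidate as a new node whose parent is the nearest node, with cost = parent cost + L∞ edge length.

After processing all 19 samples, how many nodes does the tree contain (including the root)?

Node count: 19

1. q=(5,21) nearest=0 d=21 new=(3,3) → add node 1 parent=0 cost=3
2. q=(9,11) nearest=1 d=8 new=(6,6) → add node 2 parent=1 cost=6
3. q=(18,28) nearest=2 d=22 new=(9,9) → add node 3 parent=2 cost=9
4. q=(27,38) nearest=3 d=29 new=(12,12) → add node 4 parent=3 cost=12
5. q=(31,37) nearest=4 d=25 new=(15,15) → add node 5 parent=4 cost=15
6. q=(7,40) nearest=5 d=25 new=(12,18) → add node 6 parent=5 cost=18
7. q=(6,7) nearest=2 d=1 new=(6,7) → add node 7 parent=2 cost=7
8. q=(0,3) nearest=0 d=3 new=(0,3) → add node 8 parent=0 cost=3
9. q=(15,32) nearest=6 d=14 new=(15,21) → add node 9 parent=6 cost=21
10. q=(11,5) nearest=3 d=4 new=(11,6) → add node 10 parent=3 cost=12
11. q=(32,27) nearest=5 d=17 new=(18,18) → add node 11 parent=5 cost=18
12. q=(23,40) nearest=9 d=19 new=(18,24) → add node 12 parent=9 cost=24
13. q=(15,40) nearest=12 d=16 new=(15,27) → add node 13 parent=12 cost=27
14. q=(1,20) nearest=3 d=11 new=(6,12) → add node 14 parent=3 cost=12
15. q=(24,9) nearest=5 d=9 new=(18,12) → add node 15 parent=5 cost=18
16. q=(9,29) nearest=13 d=6 new=(12,29) → add node 16 parent=13 cost=30
17. q=(14,37) nearest=16 d=8 new=(14,32) → add node 17 parent=16 cost=33
18. q=(3,32) nearest=16 d=9 new=(9,32) → blocked by [4,10]×[26,34], reject
19. q=(30,21) nearest=11 d=12 new=(21,21) → add node 18 parent=11 cost=21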